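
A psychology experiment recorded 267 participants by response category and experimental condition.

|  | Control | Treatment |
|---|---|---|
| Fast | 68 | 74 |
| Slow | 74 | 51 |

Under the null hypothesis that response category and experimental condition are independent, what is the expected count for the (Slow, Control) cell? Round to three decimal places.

66.479

Row total (Slow) = 125; column total (Control) = 142; grand total N = 267.
Expected count = (row total × column total) / N = 125 × 142 / 267 = 66.479.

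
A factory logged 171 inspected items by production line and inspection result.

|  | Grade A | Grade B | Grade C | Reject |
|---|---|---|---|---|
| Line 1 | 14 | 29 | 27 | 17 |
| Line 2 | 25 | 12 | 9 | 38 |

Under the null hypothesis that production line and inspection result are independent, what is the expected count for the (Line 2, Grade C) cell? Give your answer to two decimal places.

17.68

Row total (Line 2) = 84; column total (Grade C) = 36; grand total N = 171.
Expected count = (row total × column total) / N = 84 × 36 / 171 = 17.68.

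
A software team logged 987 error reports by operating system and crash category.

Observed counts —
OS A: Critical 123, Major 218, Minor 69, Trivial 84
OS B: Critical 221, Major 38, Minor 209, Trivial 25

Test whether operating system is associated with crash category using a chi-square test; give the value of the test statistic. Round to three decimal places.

Row totals: 494, 493. Column totals: 344, 256, 278, 109. Grand total N = 987.
Expected counts (row total × column total / N):
  OS A, Critical: 494×344/987 = 172.1743
  OS A, Major: 494×256/987 = 128.1297
  OS A, Minor: 494×278/987 = 139.1408
  OS A, Trivial: 494×109/987 = 54.5552
  OS B, Critical: 493×344/987 = 171.8257
  OS B, Major: 493×256/987 = 127.8703
  OS B, Minor: 493×278/987 = 138.8592
  OS B, Trivial: 493×109/987 = 54.4448
Contributions (O − E)²/E:
  (123 − 172.1743)²/172.1743 = 14.0446
  (218 − 128.1297)²/128.1297 = 63.0351
  (69 − 139.1408)²/139.1408 = 35.3579
  (84 − 54.5552)²/54.5552 = 15.8921
  (221 − 171.8257)²/171.8257 = 14.0731
  (38 − 127.8703)²/127.8703 = 63.1630
  (209 − 138.8592)²/138.8592 = 35.4296
  (25 − 54.4448)²/54.4448 = 15.9243
χ² = 14.0446 + 63.0351 + 35.3579 + 15.8921 + 14.0731 + 63.1630 + 35.4296 + 15.9243 = 256.920

256.920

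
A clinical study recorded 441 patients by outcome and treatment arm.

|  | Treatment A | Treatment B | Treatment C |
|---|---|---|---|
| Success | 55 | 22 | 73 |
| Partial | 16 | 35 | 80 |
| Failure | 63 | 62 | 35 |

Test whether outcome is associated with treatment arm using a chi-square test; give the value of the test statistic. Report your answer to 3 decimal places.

64.982

Row totals: 150, 131, 160. Column totals: 134, 119, 188. Grand total N = 441.
Expected counts (row total × column total / N):
  Success, Treatment A: 150×134/441 = 45.5782
  Success, Treatment B: 150×119/441 = 40.4762
  Success, Treatment C: 150×188/441 = 63.9456
  Partial, Treatment A: 131×134/441 = 39.8050
  Partial, Treatment B: 131×119/441 = 35.3492
  Partial, Treatment C: 131×188/441 = 55.8458
  Failure, Treatment A: 160×134/441 = 48.6168
  Failure, Treatment B: 160×119/441 = 43.1746
  Failure, Treatment C: 160×188/441 = 68.2086
Contributions (O − E)²/E:
  (55 − 45.5782)²/45.5782 = 1.9476
  (22 − 40.4762)²/40.4762 = 8.4338
  (73 − 63.9456)²/63.9456 = 1.2821
  (16 − 39.8050)²/39.8050 = 14.2364
  (35 − 35.3492)²/35.3492 = 0.0034
  (80 − 55.8458)²/55.8458 = 10.4471
  (63 − 48.6168)²/48.6168 = 4.2552
  (62 − 43.1746)²/43.1746 = 8.2084
  (35 − 68.2086)²/68.2086 = 16.1682
χ² = 1.9476 + 8.4338 + 1.2821 + 14.2364 + 0.0034 + 10.4471 + 4.2552 + 8.2084 + 16.1682 = 64.982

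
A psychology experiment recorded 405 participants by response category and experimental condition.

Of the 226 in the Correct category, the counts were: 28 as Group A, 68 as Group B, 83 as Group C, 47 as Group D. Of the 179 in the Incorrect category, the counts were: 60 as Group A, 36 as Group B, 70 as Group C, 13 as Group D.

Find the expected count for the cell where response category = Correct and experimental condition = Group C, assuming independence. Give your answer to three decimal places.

Row total (Correct) = 226; column total (Group C) = 153; grand total N = 405.
Expected count = (row total × column total) / N = 226 × 153 / 405 = 85.378.

85.378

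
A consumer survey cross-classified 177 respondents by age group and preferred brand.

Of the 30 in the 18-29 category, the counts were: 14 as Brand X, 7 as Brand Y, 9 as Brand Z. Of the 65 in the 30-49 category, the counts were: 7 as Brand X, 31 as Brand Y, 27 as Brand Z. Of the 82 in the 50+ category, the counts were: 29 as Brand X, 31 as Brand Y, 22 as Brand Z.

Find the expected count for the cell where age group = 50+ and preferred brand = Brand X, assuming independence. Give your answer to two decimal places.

Row total (50+) = 82; column total (Brand X) = 50; grand total N = 177.
Expected count = (row total × column total) / N = 82 × 50 / 177 = 23.16.

23.16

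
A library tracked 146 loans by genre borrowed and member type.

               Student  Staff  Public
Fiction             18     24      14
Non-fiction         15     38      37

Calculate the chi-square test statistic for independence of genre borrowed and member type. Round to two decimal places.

6.23

Row totals: 56, 90. Column totals: 33, 62, 51. Grand total N = 146.
Expected counts (row total × column total / N):
  Fiction, Student: 56×33/146 = 12.658
  Fiction, Staff: 56×62/146 = 23.781
  Fiction, Public: 56×51/146 = 19.562
  Non-fiction, Student: 90×33/146 = 20.342
  Non-fiction, Staff: 90×62/146 = 38.219
  Non-fiction, Public: 90×51/146 = 31.438
Contributions (O − E)²/E:
  (18 − 12.658)²/12.658 = 2.2545
  (24 − 23.781)²/23.781 = 0.0020
  (14 − 19.562)²/19.562 = 1.5814
  (15 − 20.342)²/20.342 = 1.4029
  (38 − 38.219)²/38.219 = 0.0013
  (37 − 31.438)²/31.438 = 0.9840
χ² = 2.2545 + 0.0020 + 1.5814 + 1.4029 + 0.0013 + 0.9840 = 6.23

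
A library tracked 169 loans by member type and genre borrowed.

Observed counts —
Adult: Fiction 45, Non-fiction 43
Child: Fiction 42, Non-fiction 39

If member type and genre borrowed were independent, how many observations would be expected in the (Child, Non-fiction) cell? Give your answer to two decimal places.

Row total (Child) = 81; column total (Non-fiction) = 82; grand total N = 169.
Expected count = (row total × column total) / N = 81 × 82 / 169 = 39.30.

39.30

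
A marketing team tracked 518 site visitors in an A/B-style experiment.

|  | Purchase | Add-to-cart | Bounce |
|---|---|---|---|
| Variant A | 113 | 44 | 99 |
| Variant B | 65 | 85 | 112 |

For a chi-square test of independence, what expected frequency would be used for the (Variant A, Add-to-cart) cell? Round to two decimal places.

63.75

Row total (Variant A) = 256; column total (Add-to-cart) = 129; grand total N = 518.
Expected count = (row total × column total) / N = 256 × 129 / 518 = 63.75.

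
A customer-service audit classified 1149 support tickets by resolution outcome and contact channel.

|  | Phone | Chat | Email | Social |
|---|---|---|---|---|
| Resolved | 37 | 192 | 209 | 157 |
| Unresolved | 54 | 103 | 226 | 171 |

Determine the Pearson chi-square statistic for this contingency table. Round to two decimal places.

29.86

Row totals: 595, 554. Column totals: 91, 295, 435, 328. Grand total N = 1149.
Expected counts (row total × column total / N):
  Resolved, Phone: 595×91/1149 = 47.1236
  Resolved, Chat: 595×295/1149 = 152.7633
  Resolved, Email: 595×435/1149 = 225.2611
  Resolved, Social: 595×328/1149 = 169.8520
  Unresolved, Phone: 554×91/1149 = 43.8764
  Unresolved, Chat: 554×295/1149 = 142.2367
  Unresolved, Email: 554×435/1149 = 209.7389
  Unresolved, Social: 554×328/1149 = 158.1480
Contributions (O − E)²/E:
  (37 − 47.1236)²/47.1236 = 2.1749
  (192 − 152.7633)²/152.7633 = 10.0778
  (209 − 225.2611)²/225.2611 = 1.1739
  (157 − 169.8520)²/169.8520 = 0.9725
  (54 − 43.8764)²/43.8764 = 2.3358
  (103 − 142.2367)²/142.2367 = 10.8236
  (226 − 209.7389)²/209.7389 = 1.2607
  (171 − 158.1480)²/158.1480 = 1.0444
χ² = 2.1749 + 10.0778 + 1.1739 + 0.9725 + 2.3358 + 10.8236 + 1.2607 + 1.0444 = 29.86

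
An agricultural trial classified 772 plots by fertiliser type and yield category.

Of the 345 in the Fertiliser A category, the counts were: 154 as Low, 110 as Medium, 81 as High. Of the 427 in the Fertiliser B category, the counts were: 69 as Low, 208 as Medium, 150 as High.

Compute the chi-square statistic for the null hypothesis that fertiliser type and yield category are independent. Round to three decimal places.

75.351

Row totals: 345, 427. Column totals: 223, 318, 231. Grand total N = 772.
Expected counts (row total × column total / N):
  Fertiliser A, Low: 345×223/772 = 99.6567
  Fertiliser A, Medium: 345×318/772 = 142.1114
  Fertiliser A, High: 345×231/772 = 103.2319
  Fertiliser B, Low: 427×223/772 = 123.3433
  Fertiliser B, Medium: 427×318/772 = 175.8886
  Fertiliser B, High: 427×231/772 = 127.7681
Contributions (O − E)²/E:
  (154 − 99.6567)²/99.6567 = 29.6337
  (110 − 142.1114)²/142.1114 = 7.2559
  (81 − 103.2319)²/103.2319 = 4.7878
  (69 − 123.3433)²/123.3433 = 23.9429
  (208 − 175.8886)²/175.8886 = 5.8625
  (150 − 127.7681)²/127.7681 = 3.8684
χ² = 29.6337 + 7.2559 + 4.7878 + 23.9429 + 5.8625 + 3.8684 = 75.351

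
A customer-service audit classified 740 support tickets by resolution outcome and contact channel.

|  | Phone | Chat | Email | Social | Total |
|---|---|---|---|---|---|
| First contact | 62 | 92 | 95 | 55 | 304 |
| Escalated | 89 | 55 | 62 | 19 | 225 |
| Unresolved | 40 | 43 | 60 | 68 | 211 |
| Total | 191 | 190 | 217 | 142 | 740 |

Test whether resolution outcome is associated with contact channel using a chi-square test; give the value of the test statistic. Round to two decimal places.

61.79

Grand total N = 740.
Expected counts (row total × column total / N):
  First contact, Phone: 304×191/740 = 78.4649
  First contact, Chat: 304×190/740 = 78.0541
  First contact, Email: 304×217/740 = 89.1459
  First contact, Social: 304×142/740 = 58.3351
  Escalated, Phone: 225×191/740 = 58.0743
  Escalated, Chat: 225×190/740 = 57.7703
  Escalated, Email: 225×217/740 = 65.9797
  Escalated, Social: 225×142/740 = 43.1757
  Unresolved, Phone: 211×191/740 = 54.4608
  Unresolved, Chat: 211×190/740 = 54.1757
  Unresolved, Email: 211×217/740 = 61.8743
  Unresolved, Social: 211×142/740 = 40.4892
Contributions (O − E)²/E:
  (62 − 78.4649)²/78.4649 = 3.4550
  (92 − 78.0541)²/78.0541 = 2.4917
  (95 − 89.1459)²/89.1459 = 0.3844
  (55 − 58.3351)²/58.3351 = 0.1907
  (89 − 58.0743)²/58.0743 = 16.4685
  (55 − 57.7703)²/57.7703 = 0.1328
  (62 − 65.9797)²/65.9797 = 0.2400
  (19 − 43.1757)²/43.1757 = 13.5369
  (40 − 54.4608)²/54.4608 = 3.8397
  (43 − 54.1757)²/54.1757 = 2.3054
  (60 − 61.8743)²/61.8743 = 0.0568
  (68 − 40.4892)²/40.4892 = 18.6925
χ² = 3.4550 + 2.4917 + 0.3844 + 0.1907 + 16.4685 + 0.1328 + 0.2400 + 13.5369 + 3.8397 + 2.3054 + 0.0568 + 18.6925 = 61.79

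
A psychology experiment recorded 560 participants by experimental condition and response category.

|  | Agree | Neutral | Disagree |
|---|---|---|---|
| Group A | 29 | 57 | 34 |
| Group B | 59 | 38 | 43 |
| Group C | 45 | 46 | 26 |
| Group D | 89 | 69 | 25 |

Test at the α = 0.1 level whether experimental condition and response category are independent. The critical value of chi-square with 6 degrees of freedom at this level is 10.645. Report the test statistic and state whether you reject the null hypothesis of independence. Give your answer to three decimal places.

30.700; reject H₀

Row totals: 120, 140, 117, 183. Column totals: 222, 210, 128. Grand total N = 560.
Expected counts (row total × column total / N):
  Group A, Agree: 120×222/560 = 47.5714
  Group A, Neutral: 120×210/560 = 45.0000
  Group A, Disagree: 120×128/560 = 27.4286
  Group B, Agree: 140×222/560 = 55.5000
  Group B, Neutral: 140×210/560 = 52.5000
  Group B, Disagree: 140×128/560 = 32.0000
  Group C, Agree: 117×222/560 = 46.3821
  Group C, Neutral: 117×210/560 = 43.8750
  Group C, Disagree: 117×128/560 = 26.7429
  Group D, Agree: 183×222/560 = 72.5464
  Group D, Neutral: 183×210/560 = 68.6250
  Group D, Disagree: 183×128/560 = 41.8286
Contributions (O − E)²/E:
  (29 − 47.5714)²/47.5714 = 7.2501
  (57 − 45.0000)²/45.0000 = 3.2000
  (34 − 27.4286)²/27.4286 = 1.5744
  (59 − 55.5000)²/55.5000 = 0.2207
  (38 − 52.5000)²/52.5000 = 4.0048
  (43 − 32.0000)²/32.0000 = 3.7813
  (45 − 46.3821)²/46.3821 = 0.0412
  (46 − 43.8750)²/43.8750 = 0.1029
  (26 − 26.7429)²/26.7429 = 0.0206
  (89 − 72.5464)²/72.5464 = 3.7317
  (69 − 68.6250)²/68.6250 = 0.0020
  (25 − 41.8286)²/41.8286 = 6.7705
χ² = 7.2501 + 3.2000 + 1.5744 + 0.2207 + 4.0048 + 3.7813 + 0.0412 + 0.1029 + 0.0206 + 3.7317 + 0.0020 + 6.7705 = 30.700
df = (4−1)(3−1) = 6. Since 30.700 > 10.645, reject the null hypothesis of independence at α = 0.1.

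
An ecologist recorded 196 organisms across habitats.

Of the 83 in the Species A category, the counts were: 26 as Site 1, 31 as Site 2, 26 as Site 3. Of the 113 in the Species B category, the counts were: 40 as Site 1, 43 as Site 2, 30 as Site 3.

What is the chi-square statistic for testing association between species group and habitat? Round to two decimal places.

0.62

Row totals: 83, 113. Column totals: 66, 74, 56. Grand total N = 196.
Expected counts (row total × column total / N):
  Species A, Site 1: 83×66/196 = 27.949
  Species A, Site 2: 83×74/196 = 31.337
  Species A, Site 3: 83×56/196 = 23.714
  Species B, Site 1: 113×66/196 = 38.051
  Species B, Site 2: 113×74/196 = 42.663
  Species B, Site 3: 113×56/196 = 32.286
Contributions (O − E)²/E:
  (26 − 27.949)²/27.949 = 0.1359
  (31 − 31.337)²/31.337 = 0.0036
  (26 − 23.714)²/23.714 = 0.2204
  (40 − 38.051)²/38.051 = 0.0998
  (43 − 42.663)²/42.663 = 0.0027
  (30 − 32.286)²/32.286 = 0.1619
χ² = 0.1359 + 0.0036 + 0.2204 + 0.0998 + 0.0027 + 0.1619 = 0.62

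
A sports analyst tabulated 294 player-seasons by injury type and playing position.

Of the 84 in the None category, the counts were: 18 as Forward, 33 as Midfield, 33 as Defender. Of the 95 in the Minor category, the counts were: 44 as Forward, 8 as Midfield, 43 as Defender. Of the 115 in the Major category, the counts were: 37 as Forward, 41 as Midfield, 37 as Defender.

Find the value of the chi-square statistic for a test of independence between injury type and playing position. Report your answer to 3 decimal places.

Row totals: 84, 95, 115. Column totals: 99, 82, 113. Grand total N = 294.
Expected counts (row total × column total / N):
  None, Forward: 84×99/294 = 28.2857
  None, Midfield: 84×82/294 = 23.4286
  None, Defender: 84×113/294 = 32.2857
  Minor, Forward: 95×99/294 = 31.9898
  Minor, Midfield: 95×82/294 = 26.4966
  Minor, Defender: 95×113/294 = 36.5136
  Major, Forward: 115×99/294 = 38.7245
  Major, Midfield: 115×82/294 = 32.0748
  Major, Defender: 115×113/294 = 44.2007
Contributions (O − E)²/E:
  (18 − 28.2857)²/28.2857 = 3.7403
  (33 − 23.4286)²/23.4286 = 3.9103
  (33 − 32.2857)²/32.2857 = 0.0158
  (44 − 31.9898)²/31.9898 = 4.5091
  (8 − 26.4966)²/26.4966 = 12.9120
  (43 − 36.5136)²/36.5136 = 1.1523
  (37 − 38.7245)²/38.7245 = 0.0768
  (41 − 32.0748)²/32.0748 = 2.4835
  (37 − 44.2007)²/44.2007 = 1.1731
χ² = 3.7403 + 3.9103 + 0.0158 + 4.5091 + 12.9120 + 1.1523 + 0.0768 + 2.4835 + 1.1731 = 29.973

29.973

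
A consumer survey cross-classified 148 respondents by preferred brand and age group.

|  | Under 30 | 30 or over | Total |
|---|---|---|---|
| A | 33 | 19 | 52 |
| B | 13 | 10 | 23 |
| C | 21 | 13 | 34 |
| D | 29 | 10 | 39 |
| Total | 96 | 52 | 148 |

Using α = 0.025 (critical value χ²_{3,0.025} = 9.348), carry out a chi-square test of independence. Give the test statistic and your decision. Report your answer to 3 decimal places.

2.433; fail to reject H₀

Grand total N = 148.
Expected counts (row total × column total / N):
  A, Under 30: 52×96/148 = 33.7297
  A, 30 or over: 52×52/148 = 18.2703
  B, Under 30: 23×96/148 = 14.9189
  B, 30 or over: 23×52/148 = 8.0811
  C, Under 30: 34×96/148 = 22.0541
  C, 30 or over: 34×52/148 = 11.9459
  D, Under 30: 39×96/148 = 25.2973
  D, 30 or over: 39×52/148 = 13.7027
Contributions (O − E)²/E:
  (33 − 33.7297)²/33.7297 = 0.0158
  (19 − 18.2703)²/18.2703 = 0.0291
  (13 − 14.9189)²/14.9189 = 0.2468
  (10 − 8.0811)²/8.0811 = 0.4557
  (21 − 22.0541)²/22.0541 = 0.0504
  (13 − 11.9459)²/11.9459 = 0.0930
  (29 − 25.2973)²/25.2973 = 0.5420
  (10 − 13.7027)²/13.7027 = 1.0005
χ² = 0.0158 + 0.0291 + 0.2468 + 0.4557 + 0.0504 + 0.0930 + 0.5420 + 1.0005 = 2.433
df = (4−1)(2−1) = 3. Since 2.433 < 9.348, fail to reject the null hypothesis of independence at α = 0.025.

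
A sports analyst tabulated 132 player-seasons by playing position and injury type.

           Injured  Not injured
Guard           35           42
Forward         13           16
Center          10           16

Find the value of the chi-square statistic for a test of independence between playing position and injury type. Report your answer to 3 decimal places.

0.398

Row totals: 77, 29, 26. Column totals: 58, 74. Grand total N = 132.
Expected counts (row total × column total / N):
  Guard, Injured: 77×58/132 = 33.8333
  Guard, Not injured: 77×74/132 = 43.1667
  Forward, Injured: 29×58/132 = 12.7424
  Forward, Not injured: 29×74/132 = 16.2576
  Center, Injured: 26×58/132 = 11.4242
  Center, Not injured: 26×74/132 = 14.5758
Contributions (O − E)²/E:
  (35 − 33.8333)²/33.8333 = 0.0402
  (42 − 43.1667)²/43.1667 = 0.0315
  (13 − 12.7424)²/12.7424 = 0.0052
  (16 − 16.2576)²/16.2576 = 0.0041
  (10 − 11.4242)²/11.4242 = 0.1775
  (16 − 14.5758)²/14.5758 = 0.1392
χ² = 0.0402 + 0.0315 + 0.0052 + 0.0041 + 0.1775 + 0.1392 = 0.398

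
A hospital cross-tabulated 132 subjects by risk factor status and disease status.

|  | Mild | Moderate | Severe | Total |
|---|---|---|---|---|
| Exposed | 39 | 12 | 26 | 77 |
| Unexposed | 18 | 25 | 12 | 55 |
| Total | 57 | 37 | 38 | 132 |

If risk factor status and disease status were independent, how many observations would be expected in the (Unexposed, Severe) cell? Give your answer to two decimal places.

Row total (Unexposed) = 55; column total (Severe) = 38; grand total N = 132.
Expected count = (row total × column total) / N = 55 × 38 / 132 = 15.83.

15.83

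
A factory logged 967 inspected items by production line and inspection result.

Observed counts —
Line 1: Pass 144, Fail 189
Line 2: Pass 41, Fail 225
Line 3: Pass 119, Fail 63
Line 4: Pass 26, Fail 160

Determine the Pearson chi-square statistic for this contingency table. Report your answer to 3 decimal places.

166.438

Row totals: 333, 266, 182, 186. Column totals: 330, 637. Grand total N = 967.
Expected counts (row total × column total / N):
  Line 1, Pass: 333×330/967 = 113.6401
  Line 1, Fail: 333×637/967 = 219.3599
  Line 2, Pass: 266×330/967 = 90.7756
  Line 2, Fail: 266×637/967 = 175.2244
  Line 3, Pass: 182×330/967 = 62.1096
  Line 3, Fail: 182×637/967 = 119.8904
  Line 4, Pass: 186×330/967 = 63.4747
  Line 4, Fail: 186×637/967 = 122.5253
Contributions (O − E)²/E:
  (144 − 113.6401)²/113.6401 = 8.1109
  (189 − 219.3599)²/219.3599 = 4.2019
  (41 − 90.7756)²/90.7756 = 27.2938
  (225 − 175.2244)²/175.2244 = 14.1396
  (119 − 62.1096)²/62.1096 = 52.1098
  (63 − 119.8904)²/119.8904 = 26.9956
  (26 − 63.4747)²/63.4747 = 22.1246
  (160 − 122.5253)²/122.5253 = 11.4617
χ² = 8.1109 + 4.2019 + 27.2938 + 14.1396 + 52.1098 + 26.9956 + 22.1246 + 11.4617 = 166.438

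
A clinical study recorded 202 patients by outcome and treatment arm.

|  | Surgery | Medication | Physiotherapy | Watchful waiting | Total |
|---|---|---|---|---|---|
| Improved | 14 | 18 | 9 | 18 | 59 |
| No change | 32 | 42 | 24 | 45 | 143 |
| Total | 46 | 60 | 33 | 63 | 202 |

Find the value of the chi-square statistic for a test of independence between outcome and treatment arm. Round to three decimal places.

0.124

Grand total N = 202.
Expected counts (row total × column total / N):
  Improved, Surgery: 59×46/202 = 13.4356
  Improved, Medication: 59×60/202 = 17.5248
  Improved, Physiotherapy: 59×33/202 = 9.6386
  Improved, Watchful waiting: 59×63/202 = 18.4010
  No change, Surgery: 143×46/202 = 32.5644
  No change, Medication: 143×60/202 = 42.4752
  No change, Physiotherapy: 143×33/202 = 23.3614
  No change, Watchful waiting: 143×63/202 = 44.5990
Contributions (O − E)²/E:
  (14 − 13.4356)²/13.4356 = 0.0237
  (18 − 17.5248)²/17.5248 = 0.0129
  (9 − 9.6386)²/9.6386 = 0.0423
  (18 − 18.4010)²/18.4010 = 0.0087
  (32 − 32.5644)²/32.5644 = 0.0098
  (42 − 42.4752)²/42.4752 = 0.0053
  (24 − 23.3614)²/23.3614 = 0.0175
  (45 − 44.5990)²/44.5990 = 0.0036
χ² = 0.0237 + 0.0129 + 0.0423 + 0.0087 + 0.0098 + 0.0053 + 0.0175 + 0.0036 = 0.124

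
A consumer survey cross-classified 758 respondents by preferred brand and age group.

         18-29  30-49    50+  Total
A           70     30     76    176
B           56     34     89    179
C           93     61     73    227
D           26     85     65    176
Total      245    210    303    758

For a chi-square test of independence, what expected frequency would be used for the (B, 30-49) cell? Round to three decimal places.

Row total (B) = 179; column total (30-49) = 210; grand total N = 758.
Expected count = (row total × column total) / N = 179 × 210 / 758 = 49.591.

49.591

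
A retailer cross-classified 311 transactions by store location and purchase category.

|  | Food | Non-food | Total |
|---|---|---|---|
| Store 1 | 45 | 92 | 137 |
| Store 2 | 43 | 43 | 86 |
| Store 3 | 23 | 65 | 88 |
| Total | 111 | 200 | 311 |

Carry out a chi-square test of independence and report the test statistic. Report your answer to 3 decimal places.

11.655

Grand total N = 311.
Expected counts (row total × column total / N):
  Store 1, Food: 137×111/311 = 48.8971
  Store 1, Non-food: 137×200/311 = 88.1029
  Store 2, Food: 86×111/311 = 30.6945
  Store 2, Non-food: 86×200/311 = 55.3055
  Store 3, Food: 88×111/311 = 31.4084
  Store 3, Non-food: 88×200/311 = 56.5916
Contributions (O − E)²/E:
  (45 − 48.8971)²/48.8971 = 0.3106
  (92 − 88.1029)²/88.1029 = 0.1724
  (43 − 30.6945)²/30.6945 = 4.9333
  (43 − 55.3055)²/55.3055 = 2.7380
  (23 − 31.4084)²/31.4084 = 2.2510
  (65 − 56.5916)²/56.5916 = 1.2493
χ² = 0.3106 + 0.1724 + 4.9333 + 2.7380 + 2.2510 + 1.2493 = 11.655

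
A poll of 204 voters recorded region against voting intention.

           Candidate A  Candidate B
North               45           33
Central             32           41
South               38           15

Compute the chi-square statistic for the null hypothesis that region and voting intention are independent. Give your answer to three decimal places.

Row totals: 78, 73, 53. Column totals: 115, 89. Grand total N = 204.
Expected counts (row total × column total / N):
  North, Candidate A: 78×115/204 = 43.9706
  North, Candidate B: 78×89/204 = 34.0294
  Central, Candidate A: 73×115/204 = 41.1520
  Central, Candidate B: 73×89/204 = 31.8480
  South, Candidate A: 53×115/204 = 29.8775
  South, Candidate B: 53×89/204 = 23.1225
Contributions (O − E)²/E:
  (45 − 43.9706)²/43.9706 = 0.0241
  (33 − 34.0294)²/34.0294 = 0.0311
  (32 − 41.1520)²/41.1520 = 2.0354
  (41 − 31.8480)²/31.8480 = 2.6300
  (38 − 29.8775)²/29.8775 = 2.2082
  (15 − 23.1225)²/23.1225 = 2.8533
χ² = 0.0241 + 0.0311 + 2.0354 + 2.6300 + 2.2082 + 2.8533 = 9.782

9.782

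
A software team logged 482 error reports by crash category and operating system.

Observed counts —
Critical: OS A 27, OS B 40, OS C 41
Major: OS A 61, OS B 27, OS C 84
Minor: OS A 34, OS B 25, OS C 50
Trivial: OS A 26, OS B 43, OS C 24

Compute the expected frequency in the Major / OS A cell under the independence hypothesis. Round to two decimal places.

52.81

Row total (Major) = 172; column total (OS A) = 148; grand total N = 482.
Expected count = (row total × column total) / N = 172 × 148 / 482 = 52.81.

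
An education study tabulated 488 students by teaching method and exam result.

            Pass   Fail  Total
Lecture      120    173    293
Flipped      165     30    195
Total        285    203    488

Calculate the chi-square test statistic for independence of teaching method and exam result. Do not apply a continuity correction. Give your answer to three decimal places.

91.864

Grand total N = 488.
Expected counts (row total × column total / N):
  Lecture, Pass: 293×285/488 = 171.1168
  Lecture, Fail: 293×203/488 = 121.8832
  Flipped, Pass: 195×285/488 = 113.8832
  Flipped, Fail: 195×203/488 = 81.1168
Contributions (O − E)²/E:
  (120 − 171.1168)²/171.1168 = 15.2698
  (173 − 121.8832)²/121.8832 = 21.4380
  (165 − 113.8832)²/113.8832 = 22.9439
  (30 − 81.1168)²/81.1168 = 32.2119
χ² = 15.2698 + 21.4380 + 22.9439 + 32.2119 = 91.864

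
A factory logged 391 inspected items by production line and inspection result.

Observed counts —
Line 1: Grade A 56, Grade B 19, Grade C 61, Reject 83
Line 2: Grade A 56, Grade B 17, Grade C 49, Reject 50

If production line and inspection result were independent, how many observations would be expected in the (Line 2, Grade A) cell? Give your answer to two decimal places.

Row total (Line 2) = 172; column total (Grade A) = 112; grand total N = 391.
Expected count = (row total × column total) / N = 172 × 112 / 391 = 49.27.

49.27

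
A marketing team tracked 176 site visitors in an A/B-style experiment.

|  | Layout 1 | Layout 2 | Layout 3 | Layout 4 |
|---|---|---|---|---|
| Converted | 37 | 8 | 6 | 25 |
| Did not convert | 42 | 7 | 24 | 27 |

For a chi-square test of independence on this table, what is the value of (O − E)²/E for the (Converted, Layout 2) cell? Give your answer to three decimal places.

Row total (Converted) = 76; column total (Layout 2) = 15; N = 176.
Expected count E = 76 × 15 / 176 = 6.4773.
Contribution = (O − E)²/E = (8 − 6.4773)² / 6.4773 = 0.358.

0.358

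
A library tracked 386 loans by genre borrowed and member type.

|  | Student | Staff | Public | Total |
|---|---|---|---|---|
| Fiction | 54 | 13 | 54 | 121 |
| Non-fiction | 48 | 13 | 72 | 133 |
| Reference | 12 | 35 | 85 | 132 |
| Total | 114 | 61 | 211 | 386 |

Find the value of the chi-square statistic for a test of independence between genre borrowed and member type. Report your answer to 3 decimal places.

49.075

Grand total N = 386.
Expected counts (row total × column total / N):
  Fiction, Student: 121×114/386 = 35.73575
  Fiction, Staff: 121×61/386 = 19.12176
  Fiction, Public: 121×211/386 = 66.14249
  Non-fiction, Student: 133×114/386 = 39.27979
  Non-fiction, Staff: 133×61/386 = 21.01813
  Non-fiction, Public: 133×211/386 = 72.70207
  Reference, Student: 132×114/386 = 38.98446
  Reference, Staff: 132×61/386 = 20.86010
  Reference, Public: 132×211/386 = 72.15544
Contributions (O − E)²/E:
  (54 − 35.73575)²/35.73575 = 9.3347
  (13 − 19.12176)²/19.12176 = 1.9599
  (54 − 66.14249)²/66.14249 = 2.2291
  (48 − 39.27979)²/39.27979 = 1.9359
  (13 − 21.01813)²/21.01813 = 3.0588
  (72 − 72.70207)²/72.70207 = 0.0068
  (12 − 38.98446)²/38.98446 = 18.6782
  (35 − 20.86010)²/20.86010 = 9.5847
  (85 − 72.15544)²/72.15544 = 2.2865
χ² = 9.3347 + 1.9599 + 2.2291 + 1.9359 + 3.0588 + 0.0068 + 18.6782 + 9.5847 + 2.2865 = 49.075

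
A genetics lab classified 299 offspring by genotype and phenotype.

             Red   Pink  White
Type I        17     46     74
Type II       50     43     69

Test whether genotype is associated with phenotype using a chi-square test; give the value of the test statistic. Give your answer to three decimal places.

14.541

Row totals: 137, 162. Column totals: 67, 89, 143. Grand total N = 299.
Expected counts (row total × column total / N):
  Type I, Red: 137×67/299 = 30.6990
  Type I, Pink: 137×89/299 = 40.7793
  Type I, White: 137×143/299 = 65.5217
  Type II, Red: 162×67/299 = 36.3010
  Type II, Pink: 162×89/299 = 48.2207
  Type II, White: 162×143/299 = 77.4783
Contributions (O − E)²/E:
  (17 − 30.6990)²/30.6990 = 6.1130
  (46 − 40.7793)²/40.7793 = 0.6684
  (74 − 65.5217)²/65.5217 = 1.0971
  (50 − 36.3010)²/36.3010 = 5.1696
  (43 − 48.2207)²/48.2207 = 0.5652
  (69 − 77.4783)²/77.4783 = 0.9278
χ² = 6.1130 + 0.6684 + 1.0971 + 5.1696 + 0.5652 + 0.9278 = 14.541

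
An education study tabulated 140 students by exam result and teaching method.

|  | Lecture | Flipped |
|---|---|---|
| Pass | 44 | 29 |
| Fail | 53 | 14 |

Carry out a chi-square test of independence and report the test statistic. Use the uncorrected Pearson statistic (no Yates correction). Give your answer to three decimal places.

Row totals: 73, 67. Column totals: 97, 43. Grand total N = 140.
Expected counts (row total × column total / N):
  Pass, Lecture: 73×97/140 = 50.5786
  Pass, Flipped: 73×43/140 = 22.4214
  Fail, Lecture: 67×97/140 = 46.4214
  Fail, Flipped: 67×43/140 = 20.5786
Contributions (O − E)²/E:
  (44 − 50.5786)²/50.5786 = 0.8557
  (29 − 22.4214)²/22.4214 = 1.9302
  (53 − 46.4214)²/46.4214 = 0.9323
  (14 − 20.5786)²/20.5786 = 2.1031
χ² = 0.8557 + 1.9302 + 0.9323 + 2.1031 = 5.821

5.821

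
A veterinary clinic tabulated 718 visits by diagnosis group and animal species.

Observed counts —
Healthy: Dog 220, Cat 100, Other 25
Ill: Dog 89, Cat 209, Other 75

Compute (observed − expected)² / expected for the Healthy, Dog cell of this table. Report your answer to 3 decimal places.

34.456

Row total (Healthy) = 345; column total (Dog) = 309; N = 718.
Expected count E = 345 × 309 / 718 = 148.4749.
Contribution = (O − E)²/E = (220 − 148.4749)² / 148.4749 = 34.456.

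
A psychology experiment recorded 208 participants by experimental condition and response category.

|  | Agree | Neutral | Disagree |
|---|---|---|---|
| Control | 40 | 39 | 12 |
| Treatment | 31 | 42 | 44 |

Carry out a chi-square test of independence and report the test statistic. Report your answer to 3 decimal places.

16.546

Row totals: 91, 117. Column totals: 71, 81, 56. Grand total N = 208.
Expected counts (row total × column total / N):
  Control, Agree: 91×71/208 = 31.0625
  Control, Neutral: 91×81/208 = 35.4375
  Control, Disagree: 91×56/208 = 24.5000
  Treatment, Agree: 117×71/208 = 39.9375
  Treatment, Neutral: 117×81/208 = 45.5625
  Treatment, Disagree: 117×56/208 = 31.5000
Contributions (O − E)²/E:
  (40 − 31.0625)²/31.0625 = 2.5716
  (39 − 35.4375)²/35.4375 = 0.3581
  (12 − 24.5000)²/24.5000 = 6.3776
  (31 − 39.9375)²/39.9375 = 2.0001
  (42 − 45.5625)²/45.5625 = 0.2785
  (44 − 31.5000)²/31.5000 = 4.9603
χ² = 2.5716 + 0.3581 + 6.3776 + 2.0001 + 0.2785 + 4.9603 = 16.546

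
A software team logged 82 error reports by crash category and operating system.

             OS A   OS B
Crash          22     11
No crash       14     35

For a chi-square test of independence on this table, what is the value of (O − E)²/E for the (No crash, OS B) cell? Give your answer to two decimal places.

2.05

Row total (No crash) = 49; column total (OS B) = 46; N = 82.
Expected count E = 49 × 46 / 82 = 27.4878.
Contribution = (O − E)²/E = (35 − 27.4878)² / 27.4878 = 2.05.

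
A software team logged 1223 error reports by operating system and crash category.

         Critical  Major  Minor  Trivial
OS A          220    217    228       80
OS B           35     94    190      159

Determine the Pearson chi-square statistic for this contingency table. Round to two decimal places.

Row totals: 745, 478. Column totals: 255, 311, 418, 239. Grand total N = 1223.
Expected counts (row total × column total / N):
  OS A, Critical: 745×255/1223 = 155.335
  OS A, Major: 745×311/1223 = 189.448
  OS A, Minor: 745×418/1223 = 254.628
  OS A, Trivial: 745×239/1223 = 145.589
  OS B, Critical: 478×255/1223 = 99.665
  OS B, Major: 478×311/1223 = 121.552
  OS B, Minor: 478×418/1223 = 163.372
  OS B, Trivial: 478×239/1223 = 93.411
Contributions (O − E)²/E:
  (220 − 155.335)²/155.335 = 26.9196
  (217 − 189.448)²/189.448 = 4.0070
  (228 − 254.628)²/254.628 = 2.7847
  (80 − 145.589)²/145.589 = 29.5484
  (35 − 99.665)²/99.665 = 41.9562
  (94 − 121.552)²/121.552 = 6.2452
  (190 − 163.372)²/163.372 = 4.3401
  (159 − 93.411)²/93.411 = 46.0536
χ² = 26.9196 + 4.0070 + 2.7847 + 29.5484 + 41.9562 + 6.2452 + 4.3401 + 46.0536 = 161.85

161.85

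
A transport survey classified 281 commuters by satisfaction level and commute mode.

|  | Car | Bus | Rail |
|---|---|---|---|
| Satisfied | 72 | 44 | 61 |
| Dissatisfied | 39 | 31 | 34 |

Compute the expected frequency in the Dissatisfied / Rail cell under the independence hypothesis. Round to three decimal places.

35.160

Row total (Dissatisfied) = 104; column total (Rail) = 95; grand total N = 281.
Expected count = (row total × column total) / N = 104 × 95 / 281 = 35.160.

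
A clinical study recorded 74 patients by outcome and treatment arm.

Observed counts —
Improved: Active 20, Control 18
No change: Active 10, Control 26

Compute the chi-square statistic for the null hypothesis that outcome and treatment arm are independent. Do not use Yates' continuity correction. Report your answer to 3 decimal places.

4.737

Row totals: 38, 36. Column totals: 30, 44. Grand total N = 74.
Expected counts (row total × column total / N):
  Improved, Active: 38×30/74 = 15.4054
  Improved, Control: 38×44/74 = 22.5946
  No change, Active: 36×30/74 = 14.5946
  No change, Control: 36×44/74 = 21.4054
Contributions (O − E)²/E:
  (20 − 15.4054)²/15.4054 = 1.3703
  (18 − 22.5946)²/22.5946 = 0.9343
  (10 − 14.5946)²/14.5946 = 1.4464
  (26 − 21.4054)²/21.4054 = 0.9862
χ² = 1.3703 + 0.9343 + 1.4464 + 0.9862 = 4.737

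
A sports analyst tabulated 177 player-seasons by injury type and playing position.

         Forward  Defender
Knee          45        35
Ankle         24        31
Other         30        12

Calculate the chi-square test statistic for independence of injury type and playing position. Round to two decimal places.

7.47

Row totals: 80, 55, 42. Column totals: 99, 78. Grand total N = 177.
Expected counts (row total × column total / N):
  Knee, Forward: 80×99/177 = 44.746
  Knee, Defender: 80×78/177 = 35.254
  Ankle, Forward: 55×99/177 = 30.763
  Ankle, Defender: 55×78/177 = 24.237
  Other, Forward: 42×99/177 = 23.492
  Other, Defender: 42×78/177 = 18.508
Contributions (O − E)²/E:
  (45 − 44.746)²/44.746 = 0.0014
  (35 − 35.254)²/35.254 = 0.0018
  (24 − 30.763)²/30.763 = 1.4868
  (31 − 24.237)²/24.237 = 1.8871
  (30 − 23.492)²/23.492 = 1.8029
  (12 − 18.508)²/18.508 = 2.2884
χ² = 0.0014 + 0.0018 + 1.4868 + 1.8871 + 1.8029 + 2.2884 = 7.47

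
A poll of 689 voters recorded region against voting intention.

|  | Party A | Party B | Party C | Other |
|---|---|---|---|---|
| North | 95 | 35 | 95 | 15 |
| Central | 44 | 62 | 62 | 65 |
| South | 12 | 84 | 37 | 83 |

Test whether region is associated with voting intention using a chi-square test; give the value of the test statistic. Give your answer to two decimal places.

Row totals: 240, 233, 216. Column totals: 151, 181, 194, 163. Grand total N = 689.
Expected counts (row total × column total / N):
  North, Party A: 240×151/689 = 52.598
  North, Party B: 240×181/689 = 63.048
  North, Party C: 240×194/689 = 67.576
  North, Other: 240×163/689 = 56.778
  Central, Party A: 233×151/689 = 51.064
  Central, Party B: 233×181/689 = 61.209
  Central, Party C: 233×194/689 = 65.605
  Central, Other: 233×163/689 = 55.122
  South, Party A: 216×151/689 = 47.338
  South, Party B: 216×181/689 = 56.743
  South, Party C: 216×194/689 = 60.819
  South, Other: 216×163/689 = 51.100
Contributions (O − E)²/E:
  (95 − 52.598)²/52.598 = 34.1825
  (35 − 63.048)²/63.048 = 12.4776
  (95 − 67.576)²/67.576 = 11.1293
  (15 − 56.778)²/56.778 = 30.7408
  (44 − 51.064)²/51.064 = 0.9772
  (62 − 61.209)²/61.209 = 0.0102
  (62 − 65.605)²/65.605 = 0.1981
  (65 − 55.122)²/55.122 = 1.7702
  (12 − 47.338)²/47.338 = 26.3800
  (84 − 56.743)²/56.743 = 13.0931
  (37 − 60.819)²/60.819 = 9.3284
  (83 − 51.100)²/51.100 = 19.9141
χ² = 34.1825 + 12.4776 + 11.1293 + 30.7408 + 0.9772 + 0.0102 + 0.1981 + 1.7702 + 26.3800 + 13.0931 + 9.3284 + 19.9141 = 160.20

160.20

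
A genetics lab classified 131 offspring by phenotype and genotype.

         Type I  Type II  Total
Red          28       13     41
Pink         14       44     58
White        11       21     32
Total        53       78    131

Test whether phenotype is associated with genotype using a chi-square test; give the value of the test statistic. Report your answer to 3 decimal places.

20.091

Grand total N = 131.
Expected counts (row total × column total / N):
  Red, Type I: 41×53/131 = 16.5878
  Red, Type II: 41×78/131 = 24.4122
  Pink, Type I: 58×53/131 = 23.4656
  Pink, Type II: 58×78/131 = 34.5344
  White, Type I: 32×53/131 = 12.9466
  White, Type II: 32×78/131 = 19.0534
Contributions (O − E)²/E:
  (28 − 16.5878)²/16.5878 = 7.8515
  (13 − 24.4122)²/24.4122 = 5.3350
  (14 − 23.4656)²/23.4656 = 3.8183
  (44 − 34.5344)²/34.5344 = 2.5944
  (11 − 12.9466)²/12.9466 = 0.2927
  (21 − 19.0534)²/19.0534 = 0.1989
χ² = 7.8515 + 5.3350 + 3.8183 + 2.5944 + 0.2927 + 0.1989 = 20.091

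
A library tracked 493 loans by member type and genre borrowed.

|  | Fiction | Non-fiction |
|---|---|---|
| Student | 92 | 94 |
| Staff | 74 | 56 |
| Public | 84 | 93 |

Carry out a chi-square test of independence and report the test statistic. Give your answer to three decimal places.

2.873

Row totals: 186, 130, 177. Column totals: 250, 243. Grand total N = 493.
Expected counts (row total × column total / N):
  Student, Fiction: 186×250/493 = 94.3205
  Student, Non-fiction: 186×243/493 = 91.6795
  Staff, Fiction: 130×250/493 = 65.9229
  Staff, Non-fiction: 130×243/493 = 64.0771
  Public, Fiction: 177×250/493 = 89.7566
  Public, Non-fiction: 177×243/493 = 87.2434
Contributions (O − E)²/E:
  (92 − 94.3205)²/94.3205 = 0.0571
  (94 − 91.6795)²/91.6795 = 0.0587
  (74 − 65.9229)²/65.9229 = 0.9896
  (56 − 64.0771)²/64.0771 = 1.0181
  (84 − 89.7566)²/89.7566 = 0.3692
  (93 − 87.2434)²/87.2434 = 0.3798
χ² = 0.0571 + 0.0587 + 0.9896 + 1.0181 + 0.3692 + 0.3798 = 2.873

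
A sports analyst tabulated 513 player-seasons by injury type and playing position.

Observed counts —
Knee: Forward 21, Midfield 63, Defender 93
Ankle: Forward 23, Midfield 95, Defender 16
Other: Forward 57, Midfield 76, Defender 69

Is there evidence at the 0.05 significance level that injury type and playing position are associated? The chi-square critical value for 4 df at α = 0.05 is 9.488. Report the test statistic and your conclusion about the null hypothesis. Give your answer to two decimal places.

75.16; reject H₀

Row totals: 177, 134, 202. Column totals: 101, 234, 178. Grand total N = 513.
Expected counts (row total × column total / N):
  Knee, Forward: 177×101/513 = 34.848
  Knee, Midfield: 177×234/513 = 80.737
  Knee, Defender: 177×178/513 = 61.415
  Ankle, Forward: 134×101/513 = 26.382
  Ankle, Midfield: 134×234/513 = 61.123
  Ankle, Defender: 134×178/513 = 46.495
  Other, Forward: 202×101/513 = 39.770
  Other, Midfield: 202×234/513 = 92.140
  Other, Defender: 202×178/513 = 70.090
Contributions (O − E)²/E:
  (21 − 34.848)²/34.848 = 5.5030
  (63 − 80.737)²/80.737 = 3.8966
  (93 − 61.415)²/61.415 = 16.2438
  (23 − 26.382)²/26.382 = 0.4336
  (95 − 61.123)²/61.123 = 18.7761
  (16 − 46.495)²/46.495 = 20.0010
  (57 − 39.770)²/39.770 = 7.4647
  (76 − 92.140)²/92.140 = 2.8272
  (69 − 70.090)²/70.090 = 0.0170
χ² = 5.5030 + 3.8966 + 16.2438 + 0.4336 + 18.7761 + 20.0010 + 7.4647 + 2.8272 + 0.0170 = 75.16
df = (3−1)(3−1) = 4. Since 75.16 > 9.488, reject the null hypothesis of independence at α = 0.05.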